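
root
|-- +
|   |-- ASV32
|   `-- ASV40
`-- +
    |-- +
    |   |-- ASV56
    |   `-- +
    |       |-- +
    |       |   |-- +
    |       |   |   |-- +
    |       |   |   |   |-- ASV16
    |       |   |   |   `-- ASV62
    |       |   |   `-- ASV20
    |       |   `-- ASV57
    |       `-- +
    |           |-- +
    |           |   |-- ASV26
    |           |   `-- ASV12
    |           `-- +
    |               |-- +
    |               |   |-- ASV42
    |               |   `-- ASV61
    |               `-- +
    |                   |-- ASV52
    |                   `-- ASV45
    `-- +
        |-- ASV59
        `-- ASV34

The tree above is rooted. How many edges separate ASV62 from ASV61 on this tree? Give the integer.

8

The MRCA of ASV62 and ASV61 is the node subtending ((((ASV16,ASV62),ASV20),ASV57),((ASV26,ASV12),((ASV42,ASV61),(ASV52,ASV45)))).
From ASV62 up to that node: 4 branches. From ASV61 up to the same node: 4 branches. Total: 4 + 4 = 8.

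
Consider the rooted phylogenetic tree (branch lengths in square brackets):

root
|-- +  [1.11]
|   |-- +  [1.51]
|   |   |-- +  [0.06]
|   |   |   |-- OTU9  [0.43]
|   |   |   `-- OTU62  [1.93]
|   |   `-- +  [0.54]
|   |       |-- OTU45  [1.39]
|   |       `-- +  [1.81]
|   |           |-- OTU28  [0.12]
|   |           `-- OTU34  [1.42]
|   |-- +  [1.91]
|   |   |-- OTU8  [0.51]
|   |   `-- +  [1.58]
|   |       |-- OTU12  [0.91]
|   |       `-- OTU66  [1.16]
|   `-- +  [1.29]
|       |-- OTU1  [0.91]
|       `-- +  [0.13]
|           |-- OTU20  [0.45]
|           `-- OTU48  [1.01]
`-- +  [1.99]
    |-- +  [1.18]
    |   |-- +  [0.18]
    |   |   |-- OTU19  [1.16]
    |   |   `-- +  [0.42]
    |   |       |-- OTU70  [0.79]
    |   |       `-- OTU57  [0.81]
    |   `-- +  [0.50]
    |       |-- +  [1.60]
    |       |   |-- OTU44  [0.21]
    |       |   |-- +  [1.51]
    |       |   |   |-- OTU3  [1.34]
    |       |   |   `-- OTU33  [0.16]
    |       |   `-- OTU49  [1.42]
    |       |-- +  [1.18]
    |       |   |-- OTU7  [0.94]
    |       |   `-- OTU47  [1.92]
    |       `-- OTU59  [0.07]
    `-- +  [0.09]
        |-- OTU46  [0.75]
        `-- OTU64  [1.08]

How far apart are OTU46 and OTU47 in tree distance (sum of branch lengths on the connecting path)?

5.62

The path runs OTU46 → … → MRCA → … → OTU47; the MRCA is the node subtending (((OTU19,(OTU70,OTU57)),((OTU44,(OTU3,OTU33),OTU49),(OTU7,OTU47),OTU59)),(OTU46,OTU64)).
Branch lengths along that path: 0.75 + 0.09 + 1.18 + 0.50 + 1.18 + 1.92 = 5.62.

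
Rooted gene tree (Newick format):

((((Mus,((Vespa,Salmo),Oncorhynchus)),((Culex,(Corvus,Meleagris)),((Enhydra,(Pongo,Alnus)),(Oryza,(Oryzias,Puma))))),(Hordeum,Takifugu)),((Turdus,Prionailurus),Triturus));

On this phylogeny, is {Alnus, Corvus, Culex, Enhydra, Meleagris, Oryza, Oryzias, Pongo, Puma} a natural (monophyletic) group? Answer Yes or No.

The most recent common ancestor of these taxa subtends ((Culex,(Corvus,Meleagris)),((Enhydra,(Pongo,Alnus)),(Oryza,(Oryzias,Puma)))).
That clade has exactly 9 tips — every listed taxon and nothing else — so the group is monophyletic.

Yes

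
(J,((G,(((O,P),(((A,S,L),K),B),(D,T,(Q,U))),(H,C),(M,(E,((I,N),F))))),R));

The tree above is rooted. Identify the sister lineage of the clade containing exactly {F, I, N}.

E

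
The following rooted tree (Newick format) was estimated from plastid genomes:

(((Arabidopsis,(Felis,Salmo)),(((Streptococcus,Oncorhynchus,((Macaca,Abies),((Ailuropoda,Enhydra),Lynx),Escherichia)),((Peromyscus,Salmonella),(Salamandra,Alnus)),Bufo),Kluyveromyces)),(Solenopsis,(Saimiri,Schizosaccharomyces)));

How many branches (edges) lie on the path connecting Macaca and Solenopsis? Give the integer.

9

The MRCA of Macaca and Solenopsis is the root of the tree.
From Macaca up to that node: 7 branches. From Solenopsis up to the same node: 2 branches. Total: 7 + 2 = 9.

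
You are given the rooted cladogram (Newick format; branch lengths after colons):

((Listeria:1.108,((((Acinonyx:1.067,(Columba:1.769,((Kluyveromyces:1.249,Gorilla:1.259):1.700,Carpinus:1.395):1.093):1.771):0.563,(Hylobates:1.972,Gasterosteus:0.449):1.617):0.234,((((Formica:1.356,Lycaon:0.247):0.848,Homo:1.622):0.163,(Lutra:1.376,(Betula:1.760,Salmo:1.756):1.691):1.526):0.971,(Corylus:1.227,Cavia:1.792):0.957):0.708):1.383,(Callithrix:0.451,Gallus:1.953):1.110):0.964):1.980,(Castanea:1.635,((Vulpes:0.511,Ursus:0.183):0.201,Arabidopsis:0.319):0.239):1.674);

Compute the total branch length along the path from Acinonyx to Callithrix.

4.808

The path runs Acinonyx → … → MRCA → … → Callithrix; the MRCA is the node subtending ((((Acinonyx,(Columba,((Kluyveromyces,Gorilla),Carpinus))),(Hylobates,Gasterosteus)),((((Formica,Lycaon),Homo),(Lutra,(Betula,Salmo))),(Corylus,Cavia))),(Callithrix,Gallus)).
Branch lengths along that path: 1.067 + 0.563 + 0.234 + 1.383 + 1.110 + 0.451 = 4.808.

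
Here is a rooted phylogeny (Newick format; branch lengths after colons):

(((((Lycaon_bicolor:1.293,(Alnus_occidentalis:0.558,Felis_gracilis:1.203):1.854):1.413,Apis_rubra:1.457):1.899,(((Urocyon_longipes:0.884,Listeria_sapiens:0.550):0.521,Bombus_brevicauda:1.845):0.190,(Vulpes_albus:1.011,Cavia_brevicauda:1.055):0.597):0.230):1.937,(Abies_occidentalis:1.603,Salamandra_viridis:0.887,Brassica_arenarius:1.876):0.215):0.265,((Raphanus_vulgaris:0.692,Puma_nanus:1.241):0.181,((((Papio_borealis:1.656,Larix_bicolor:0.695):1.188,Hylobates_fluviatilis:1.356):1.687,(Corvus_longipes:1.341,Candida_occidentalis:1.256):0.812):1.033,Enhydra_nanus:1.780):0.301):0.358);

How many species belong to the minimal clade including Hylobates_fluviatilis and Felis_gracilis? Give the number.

20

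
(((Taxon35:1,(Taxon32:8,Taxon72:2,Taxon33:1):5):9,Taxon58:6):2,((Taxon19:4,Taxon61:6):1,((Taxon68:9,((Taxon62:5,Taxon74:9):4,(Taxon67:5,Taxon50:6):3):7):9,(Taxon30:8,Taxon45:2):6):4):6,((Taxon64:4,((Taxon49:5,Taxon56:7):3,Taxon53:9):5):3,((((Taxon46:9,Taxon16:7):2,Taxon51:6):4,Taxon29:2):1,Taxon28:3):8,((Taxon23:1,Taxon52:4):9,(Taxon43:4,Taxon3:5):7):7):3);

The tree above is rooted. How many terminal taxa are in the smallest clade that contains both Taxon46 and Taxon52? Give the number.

13

The MRCA of Taxon46 and Taxon52 is the node subtending ((Taxon64,((Taxon49,Taxon56),Taxon53)),((((Taxon46,Taxon16),Taxon51),Taxon29),Taxon28),((Taxon23,Taxon52),(Taxon43,Taxon3))).
That clade contains 13 terminal taxa: Taxon16, Taxon23, Taxon28, Taxon29, Taxon3, Taxon43, Taxon46, Taxon49, Taxon51, Taxon52, Taxon53, Taxon56, Taxon64.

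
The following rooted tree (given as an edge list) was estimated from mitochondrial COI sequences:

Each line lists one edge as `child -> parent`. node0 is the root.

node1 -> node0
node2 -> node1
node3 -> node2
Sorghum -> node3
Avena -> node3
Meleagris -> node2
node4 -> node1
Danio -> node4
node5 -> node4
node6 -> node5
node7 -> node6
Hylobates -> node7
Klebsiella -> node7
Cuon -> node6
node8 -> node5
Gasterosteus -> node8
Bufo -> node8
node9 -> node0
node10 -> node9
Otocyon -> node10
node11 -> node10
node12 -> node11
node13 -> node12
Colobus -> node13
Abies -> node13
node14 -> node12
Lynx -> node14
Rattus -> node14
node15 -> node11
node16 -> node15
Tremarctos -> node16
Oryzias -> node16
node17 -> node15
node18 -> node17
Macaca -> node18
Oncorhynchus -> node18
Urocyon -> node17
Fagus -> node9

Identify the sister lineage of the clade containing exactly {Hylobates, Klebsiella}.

Cuon

The clade containing exactly {Hylobates, Klebsiella} attaches to the tree at the node subtending ((Hylobates,Klebsiella),Cuon).
The other lineage descending from that same node — the sister group — is the single tip Cuon.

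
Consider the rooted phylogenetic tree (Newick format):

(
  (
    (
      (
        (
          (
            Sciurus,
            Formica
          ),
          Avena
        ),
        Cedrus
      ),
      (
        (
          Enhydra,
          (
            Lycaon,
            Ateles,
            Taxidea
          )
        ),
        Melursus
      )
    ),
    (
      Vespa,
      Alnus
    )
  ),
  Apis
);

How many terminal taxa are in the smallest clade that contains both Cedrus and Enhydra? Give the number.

9

The MRCA of Cedrus and Enhydra is the node subtending ((((Sciurus,Formica),Avena),Cedrus),((Enhydra,(Lycaon,Ateles,Taxidea)),Melursus)).
That clade contains 9 terminal taxa: Ateles, Avena, Cedrus, Enhydra, Formica, Lycaon, Melursus, Sciurus, Taxidea.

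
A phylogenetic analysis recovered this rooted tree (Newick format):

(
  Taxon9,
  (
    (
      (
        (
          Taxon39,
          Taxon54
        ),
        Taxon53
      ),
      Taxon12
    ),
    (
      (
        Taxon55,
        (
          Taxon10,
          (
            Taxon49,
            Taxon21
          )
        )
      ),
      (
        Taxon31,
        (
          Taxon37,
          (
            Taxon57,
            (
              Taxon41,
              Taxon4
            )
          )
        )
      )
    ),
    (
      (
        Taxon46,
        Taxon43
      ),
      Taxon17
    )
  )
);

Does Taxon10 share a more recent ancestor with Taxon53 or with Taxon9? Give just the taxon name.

Taxon53

The MRCA of Taxon10 and Taxon53 subtends ((((Taxon39,Taxon54),Taxon53),Taxon12),((Taxon55,(Taxon10,(Taxon49,Taxon21))),(Taxon31,(Taxon37,(Taxon57,(Taxon41,Taxon4))))),((Taxon46,Taxon43),Taxon17)) (16 taxa).
The MRCA of Taxon10 and Taxon9 is the root, subtending the entire tree (17 taxa).
The first is nested inside the second, so Taxon10 shares a more recent common ancestor with Taxon53.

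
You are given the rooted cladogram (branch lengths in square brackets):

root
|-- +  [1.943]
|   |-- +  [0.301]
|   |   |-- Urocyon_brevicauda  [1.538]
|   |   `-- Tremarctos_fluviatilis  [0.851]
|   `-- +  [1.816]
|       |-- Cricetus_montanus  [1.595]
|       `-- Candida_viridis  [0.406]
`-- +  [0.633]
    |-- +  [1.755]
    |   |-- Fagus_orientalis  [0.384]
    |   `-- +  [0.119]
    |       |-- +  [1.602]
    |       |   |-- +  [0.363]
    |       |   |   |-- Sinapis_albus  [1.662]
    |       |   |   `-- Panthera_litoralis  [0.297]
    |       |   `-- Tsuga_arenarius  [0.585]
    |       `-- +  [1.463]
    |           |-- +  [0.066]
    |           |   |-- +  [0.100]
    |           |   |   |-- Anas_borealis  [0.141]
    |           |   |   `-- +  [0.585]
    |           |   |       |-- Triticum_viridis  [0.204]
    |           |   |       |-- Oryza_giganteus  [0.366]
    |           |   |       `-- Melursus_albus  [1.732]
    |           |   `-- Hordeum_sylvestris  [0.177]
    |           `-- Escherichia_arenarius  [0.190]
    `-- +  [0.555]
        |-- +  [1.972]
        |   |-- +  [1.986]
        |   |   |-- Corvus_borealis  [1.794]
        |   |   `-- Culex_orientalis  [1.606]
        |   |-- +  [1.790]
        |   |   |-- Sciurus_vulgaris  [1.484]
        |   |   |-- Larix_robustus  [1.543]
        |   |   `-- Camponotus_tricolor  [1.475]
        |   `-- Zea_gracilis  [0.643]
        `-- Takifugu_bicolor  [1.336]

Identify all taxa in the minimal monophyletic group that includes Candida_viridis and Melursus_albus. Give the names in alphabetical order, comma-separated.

Tracing Candida_viridis: it sits inside (Cricetus_montanus,Candida_viridis).
Tracing Melursus_albus: it sits inside (Triticum_viridis,Oryza_giganteus,Melursus_albus).
The smallest clade enclosing both is the whole tree (their MRCA is the root), so the answer is all 21 tips in alphabetical order.

Anas_borealis, Camponotus_tricolor, Candida_viridis, Corvus_borealis, Cricetus_montanus, Culex_orientalis, Escherichia_arenarius, Fagus_orientalis, Hordeum_sylvestris, Larix_robustus, Melursus_albus, Oryza_giganteus, Panthera_litoralis, Sciurus_vulgaris, Sinapis_albus, Takifugu_bicolor, Tremarctos_fluviatilis, Triticum_viridis, Tsuga_arenarius, Urocyon_brevicauda, Zea_gracilis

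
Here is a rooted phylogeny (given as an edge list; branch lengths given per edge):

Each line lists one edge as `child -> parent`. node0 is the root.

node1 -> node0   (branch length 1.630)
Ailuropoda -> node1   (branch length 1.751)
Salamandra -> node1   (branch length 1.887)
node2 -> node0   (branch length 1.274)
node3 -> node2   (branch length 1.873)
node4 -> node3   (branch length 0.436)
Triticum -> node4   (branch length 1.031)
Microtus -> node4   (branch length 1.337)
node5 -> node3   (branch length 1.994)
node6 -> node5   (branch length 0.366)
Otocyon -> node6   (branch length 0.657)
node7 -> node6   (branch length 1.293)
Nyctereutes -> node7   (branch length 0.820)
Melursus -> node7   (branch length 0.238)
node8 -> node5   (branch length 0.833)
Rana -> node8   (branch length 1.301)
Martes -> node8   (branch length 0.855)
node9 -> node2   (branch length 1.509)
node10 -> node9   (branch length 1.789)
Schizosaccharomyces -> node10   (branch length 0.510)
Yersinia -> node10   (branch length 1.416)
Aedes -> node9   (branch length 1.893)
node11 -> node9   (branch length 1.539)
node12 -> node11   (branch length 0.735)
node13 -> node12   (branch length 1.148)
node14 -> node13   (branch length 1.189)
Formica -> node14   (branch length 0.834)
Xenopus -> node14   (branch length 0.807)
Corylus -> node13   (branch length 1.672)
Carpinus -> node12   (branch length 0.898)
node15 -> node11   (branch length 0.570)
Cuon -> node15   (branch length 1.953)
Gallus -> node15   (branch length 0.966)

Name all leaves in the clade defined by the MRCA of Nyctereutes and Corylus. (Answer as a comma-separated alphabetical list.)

Tracing Nyctereutes: it sits inside (Nyctereutes,Melursus).
Tracing Corylus: it sits inside ((Formica,Xenopus),Corylus).
The smallest clade enclosing both is (((Triticum,Microtus),((Otocyon,(Nyctereutes,Melursus)),(Rana,Martes))),((Schizosaccharomyces,Yersinia),Aedes,((((Formica,Xenopus),Corylus),Carpinus),(Cuon,Gallus)))); the answer is its 16 terminal taxa in alphabetical order.

Aedes, Carpinus, Corylus, Cuon, Formica, Gallus, Martes, Melursus, Microtus, Nyctereutes, Otocyon, Rana, Schizosaccharomyces, Triticum, Xenopus, Yersinia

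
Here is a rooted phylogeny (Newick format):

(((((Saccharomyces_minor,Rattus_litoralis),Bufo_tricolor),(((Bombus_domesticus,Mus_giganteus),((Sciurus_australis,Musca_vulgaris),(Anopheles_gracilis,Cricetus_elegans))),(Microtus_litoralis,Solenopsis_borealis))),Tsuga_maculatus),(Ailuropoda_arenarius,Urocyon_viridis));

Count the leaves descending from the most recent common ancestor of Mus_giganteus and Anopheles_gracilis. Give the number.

6

The MRCA of Mus_giganteus and Anopheles_gracilis is the node subtending ((Bombus_domesticus,Mus_giganteus),((Sciurus_australis,Musca_vulgaris),(Anopheles_gracilis,Cricetus_elegans))).
That clade contains 6 terminal taxa: Anopheles_gracilis, Bombus_domesticus, Cricetus_elegans, Mus_giganteus, Musca_vulgaris, Sciurus_australis.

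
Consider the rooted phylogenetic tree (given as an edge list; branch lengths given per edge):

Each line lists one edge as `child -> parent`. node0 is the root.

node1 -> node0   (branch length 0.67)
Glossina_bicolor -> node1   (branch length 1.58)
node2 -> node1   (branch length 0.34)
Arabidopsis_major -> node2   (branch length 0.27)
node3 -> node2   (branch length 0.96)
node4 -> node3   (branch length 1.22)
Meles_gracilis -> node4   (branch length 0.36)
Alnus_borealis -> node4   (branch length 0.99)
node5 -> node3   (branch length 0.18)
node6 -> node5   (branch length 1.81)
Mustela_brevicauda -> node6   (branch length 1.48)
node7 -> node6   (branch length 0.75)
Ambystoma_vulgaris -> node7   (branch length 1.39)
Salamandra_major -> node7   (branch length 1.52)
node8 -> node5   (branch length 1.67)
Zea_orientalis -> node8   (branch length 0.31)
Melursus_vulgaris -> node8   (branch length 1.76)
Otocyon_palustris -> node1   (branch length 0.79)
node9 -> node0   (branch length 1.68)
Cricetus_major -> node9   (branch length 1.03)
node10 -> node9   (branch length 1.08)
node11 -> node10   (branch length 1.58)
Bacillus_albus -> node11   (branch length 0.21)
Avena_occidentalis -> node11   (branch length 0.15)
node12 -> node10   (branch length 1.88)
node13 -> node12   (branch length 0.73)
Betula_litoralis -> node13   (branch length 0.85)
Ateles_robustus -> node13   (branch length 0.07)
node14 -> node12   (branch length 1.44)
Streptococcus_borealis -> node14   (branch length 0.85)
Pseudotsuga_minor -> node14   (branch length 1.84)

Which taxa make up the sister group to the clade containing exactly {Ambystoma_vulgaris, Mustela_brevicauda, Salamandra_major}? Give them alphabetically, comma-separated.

Melursus_vulgaris, Zea_orientalis

The clade containing exactly {Ambystoma_vulgaris, Mustela_brevicauda, Salamandra_major} attaches to the tree at the node subtending ((Mustela_brevicauda,(Ambystoma_vulgaris,Salamandra_major)),(Zea_orientalis,Melursus_vulgaris)).
The other lineage descending from that same node — the sister group — is (Zea_orientalis,Melursus_vulgaris); its 2 tips in alphabetical order are the answer.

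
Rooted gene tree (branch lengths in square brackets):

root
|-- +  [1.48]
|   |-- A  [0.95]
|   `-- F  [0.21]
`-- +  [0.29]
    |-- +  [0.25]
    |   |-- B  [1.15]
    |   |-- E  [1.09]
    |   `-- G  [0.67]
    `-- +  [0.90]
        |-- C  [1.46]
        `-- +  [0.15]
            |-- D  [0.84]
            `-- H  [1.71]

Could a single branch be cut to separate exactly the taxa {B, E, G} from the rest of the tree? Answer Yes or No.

The most recent common ancestor of these taxa subtends (B,E,G).
That clade has exactly 3 tips — every listed taxon and nothing else — so the group is monophyletic.

Yes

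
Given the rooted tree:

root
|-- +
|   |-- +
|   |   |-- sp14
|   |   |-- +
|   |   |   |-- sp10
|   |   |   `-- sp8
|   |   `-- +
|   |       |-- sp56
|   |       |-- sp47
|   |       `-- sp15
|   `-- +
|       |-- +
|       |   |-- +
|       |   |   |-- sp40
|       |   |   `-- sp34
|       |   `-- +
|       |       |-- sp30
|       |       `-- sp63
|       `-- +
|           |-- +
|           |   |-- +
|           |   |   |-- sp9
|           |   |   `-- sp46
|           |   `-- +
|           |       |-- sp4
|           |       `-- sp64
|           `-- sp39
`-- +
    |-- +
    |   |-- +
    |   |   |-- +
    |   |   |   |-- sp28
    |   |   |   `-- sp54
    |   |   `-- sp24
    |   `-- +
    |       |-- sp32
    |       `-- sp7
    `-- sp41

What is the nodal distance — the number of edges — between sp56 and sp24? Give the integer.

8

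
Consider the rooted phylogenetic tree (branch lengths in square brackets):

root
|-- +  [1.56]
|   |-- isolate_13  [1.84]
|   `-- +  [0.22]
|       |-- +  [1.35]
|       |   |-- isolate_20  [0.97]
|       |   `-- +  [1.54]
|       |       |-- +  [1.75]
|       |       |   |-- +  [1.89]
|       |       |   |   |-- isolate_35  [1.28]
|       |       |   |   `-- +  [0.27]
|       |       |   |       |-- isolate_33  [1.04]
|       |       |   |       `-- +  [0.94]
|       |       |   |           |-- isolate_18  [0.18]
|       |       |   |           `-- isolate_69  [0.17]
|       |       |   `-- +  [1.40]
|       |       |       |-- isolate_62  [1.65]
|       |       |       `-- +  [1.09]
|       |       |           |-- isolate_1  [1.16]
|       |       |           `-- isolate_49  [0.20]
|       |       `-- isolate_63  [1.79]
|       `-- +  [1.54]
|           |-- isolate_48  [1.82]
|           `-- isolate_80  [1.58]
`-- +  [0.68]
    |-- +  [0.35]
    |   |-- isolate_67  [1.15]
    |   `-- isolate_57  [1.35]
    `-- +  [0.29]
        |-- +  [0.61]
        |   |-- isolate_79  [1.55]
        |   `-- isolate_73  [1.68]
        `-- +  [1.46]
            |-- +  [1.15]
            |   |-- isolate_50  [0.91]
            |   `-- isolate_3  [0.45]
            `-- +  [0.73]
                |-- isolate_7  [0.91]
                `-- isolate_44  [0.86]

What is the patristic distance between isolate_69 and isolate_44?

The path runs isolate_69 → … → MRCA → … → isolate_44; the MRCA is the root of the tree.
Branch lengths along that path: 0.17 + 0.94 + 0.27 + 1.89 + 1.75 + 1.54 + 1.35 + 0.22 + 1.56 + 0.68 + 0.29 + 1.46 + 0.73 + 0.86 = 13.71.

13.71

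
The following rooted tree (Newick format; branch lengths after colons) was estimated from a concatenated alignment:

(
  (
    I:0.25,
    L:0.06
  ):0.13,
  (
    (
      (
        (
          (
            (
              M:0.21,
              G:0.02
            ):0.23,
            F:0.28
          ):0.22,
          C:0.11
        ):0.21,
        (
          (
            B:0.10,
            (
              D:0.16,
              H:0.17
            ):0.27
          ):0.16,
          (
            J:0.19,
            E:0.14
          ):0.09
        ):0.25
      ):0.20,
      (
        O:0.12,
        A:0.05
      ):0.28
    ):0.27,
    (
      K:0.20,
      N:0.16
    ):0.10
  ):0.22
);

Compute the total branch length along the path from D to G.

The path runs D → … → MRCA → … → G; the MRCA is the node subtending ((((M,G),F),C),((B,(D,H)),(J,E))).
Branch lengths along that path: 0.16 + 0.27 + 0.16 + 0.25 + 0.21 + 0.22 + 0.23 + 0.02 = 1.52.

1.52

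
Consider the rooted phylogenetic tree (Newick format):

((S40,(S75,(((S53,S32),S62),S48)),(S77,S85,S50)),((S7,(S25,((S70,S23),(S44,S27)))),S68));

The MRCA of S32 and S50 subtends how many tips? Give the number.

9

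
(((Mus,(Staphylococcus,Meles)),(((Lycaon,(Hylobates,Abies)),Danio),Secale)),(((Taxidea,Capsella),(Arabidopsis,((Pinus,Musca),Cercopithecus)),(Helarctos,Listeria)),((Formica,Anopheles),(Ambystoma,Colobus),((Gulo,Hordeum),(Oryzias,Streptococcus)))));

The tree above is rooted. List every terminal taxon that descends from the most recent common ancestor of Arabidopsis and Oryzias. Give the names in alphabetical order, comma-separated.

Tracing Arabidopsis: it sits inside (Arabidopsis,((Pinus,Musca),Cercopithecus)).
Tracing Oryzias: it sits inside (Oryzias,Streptococcus).
The smallest clade enclosing both is (((Taxidea,Capsella),(Arabidopsis,((Pinus,Musca),Cercopithecus)),(Helarctos,Listeria)),((Formica,Anopheles),(Ambystoma,Colobus),((Gulo,Hordeum),(Oryzias,Streptococcus)))); the answer is its 16 terminal taxa in alphabetical order.

Ambystoma, Anopheles, Arabidopsis, Capsella, Cercopithecus, Colobus, Formica, Gulo, Helarctos, Hordeum, Listeria, Musca, Oryzias, Pinus, Streptococcus, Taxidea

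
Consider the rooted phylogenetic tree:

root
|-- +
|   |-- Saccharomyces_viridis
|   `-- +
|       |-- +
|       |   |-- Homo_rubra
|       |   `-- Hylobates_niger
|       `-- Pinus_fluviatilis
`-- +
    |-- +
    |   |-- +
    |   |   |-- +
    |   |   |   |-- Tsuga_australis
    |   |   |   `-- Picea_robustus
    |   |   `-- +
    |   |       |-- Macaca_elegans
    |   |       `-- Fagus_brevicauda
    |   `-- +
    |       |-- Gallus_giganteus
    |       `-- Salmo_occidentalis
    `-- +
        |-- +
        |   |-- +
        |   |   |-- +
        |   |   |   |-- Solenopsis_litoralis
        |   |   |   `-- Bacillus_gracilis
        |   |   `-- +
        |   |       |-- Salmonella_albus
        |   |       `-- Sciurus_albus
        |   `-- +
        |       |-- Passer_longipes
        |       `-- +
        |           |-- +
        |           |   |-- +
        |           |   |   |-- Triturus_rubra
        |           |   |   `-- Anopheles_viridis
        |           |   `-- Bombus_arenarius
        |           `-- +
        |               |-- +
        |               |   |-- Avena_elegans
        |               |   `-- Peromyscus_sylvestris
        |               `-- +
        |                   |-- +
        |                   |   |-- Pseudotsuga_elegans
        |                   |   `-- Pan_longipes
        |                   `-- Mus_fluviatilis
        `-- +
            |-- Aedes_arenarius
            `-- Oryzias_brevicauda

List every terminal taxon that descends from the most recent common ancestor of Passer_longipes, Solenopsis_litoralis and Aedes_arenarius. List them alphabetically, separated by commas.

Aedes_arenarius, Anopheles_viridis, Avena_elegans, Bacillus_gracilis, Bombus_arenarius, Mus_fluviatilis, Oryzias_brevicauda, Pan_longipes, Passer_longipes, Peromyscus_sylvestris, Pseudotsuga_elegans, Salmonella_albus, Sciurus_albus, Solenopsis_litoralis, Triturus_rubra

Tracing Passer_longipes: it sits inside (Passer_longipes,(((Triturus_rubra,Anopheles_viridis),Bombus_arenarius),((Avena_elegans,Peromyscus_sylvestris),((Pseudotsuga_elegans,Pan_longipes),Mus_fluviatilis)))).
Tracing Solenopsis_litoralis: it sits inside (Solenopsis_litoralis,Bacillus_gracilis).
Tracing Aedes_arenarius: it sits inside (Aedes_arenarius,Oryzias_brevicauda).
The smallest clade enclosing all 3 is ((((Solenopsis_litoralis,Bacillus_gracilis),(Salmonella_albus,Sciurus_albus)),(Passer_longipes,(((Triturus_rubra,Anopheles_viridis),Bombus_arenarius),((Avena_elegans,Peromyscus_sylvestris),((Pseudotsuga_elegans,Pan_longipes),Mus_fluviatilis))))),(Aedes_arenarius,Oryzias_brevicauda)); the answer is its 15 terminal taxa in alphabetical order.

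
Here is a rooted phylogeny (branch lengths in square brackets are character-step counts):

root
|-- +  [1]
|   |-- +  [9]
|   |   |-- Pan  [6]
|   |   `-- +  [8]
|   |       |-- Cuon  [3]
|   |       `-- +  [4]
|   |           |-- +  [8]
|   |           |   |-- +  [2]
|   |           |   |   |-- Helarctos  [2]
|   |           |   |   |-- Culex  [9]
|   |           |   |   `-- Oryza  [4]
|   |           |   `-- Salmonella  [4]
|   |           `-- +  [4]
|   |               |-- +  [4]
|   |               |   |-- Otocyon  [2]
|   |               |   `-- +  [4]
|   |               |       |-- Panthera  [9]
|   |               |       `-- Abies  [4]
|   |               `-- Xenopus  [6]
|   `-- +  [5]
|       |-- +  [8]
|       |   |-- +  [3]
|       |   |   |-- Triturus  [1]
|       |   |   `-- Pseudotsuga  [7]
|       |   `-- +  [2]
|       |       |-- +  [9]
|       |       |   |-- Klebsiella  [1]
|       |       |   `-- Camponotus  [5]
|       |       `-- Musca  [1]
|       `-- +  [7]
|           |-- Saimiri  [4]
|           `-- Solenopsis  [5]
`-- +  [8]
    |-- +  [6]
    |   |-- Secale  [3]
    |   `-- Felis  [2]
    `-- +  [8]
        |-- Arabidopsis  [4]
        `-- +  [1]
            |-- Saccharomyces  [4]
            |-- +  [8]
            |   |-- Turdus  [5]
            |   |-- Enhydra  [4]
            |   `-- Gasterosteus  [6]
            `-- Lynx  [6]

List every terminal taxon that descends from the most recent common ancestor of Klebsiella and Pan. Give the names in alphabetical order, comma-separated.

Abies, Camponotus, Culex, Cuon, Helarctos, Klebsiella, Musca, Oryza, Otocyon, Pan, Panthera, Pseudotsuga, Saimiri, Salmonella, Solenopsis, Triturus, Xenopus

Tracing Klebsiella: it sits inside (Klebsiella,Camponotus).
Tracing Pan: it sits inside (Pan,(Cuon,(((Helarctos,Culex,Oryza),Salmonella),((Otocyon,(Panthera,Abies)),Xenopus)))).
The smallest clade enclosing both is ((Pan,(Cuon,(((Helarctos,Culex,Oryza),Salmonella),((Otocyon,(Panthera,Abies)),Xenopus)))),(((Triturus,Pseudotsuga),((Klebsiella,Camponotus),Musca)),(Saimiri,Solenopsis))); the answer is its 17 terminal taxa in alphabetical order.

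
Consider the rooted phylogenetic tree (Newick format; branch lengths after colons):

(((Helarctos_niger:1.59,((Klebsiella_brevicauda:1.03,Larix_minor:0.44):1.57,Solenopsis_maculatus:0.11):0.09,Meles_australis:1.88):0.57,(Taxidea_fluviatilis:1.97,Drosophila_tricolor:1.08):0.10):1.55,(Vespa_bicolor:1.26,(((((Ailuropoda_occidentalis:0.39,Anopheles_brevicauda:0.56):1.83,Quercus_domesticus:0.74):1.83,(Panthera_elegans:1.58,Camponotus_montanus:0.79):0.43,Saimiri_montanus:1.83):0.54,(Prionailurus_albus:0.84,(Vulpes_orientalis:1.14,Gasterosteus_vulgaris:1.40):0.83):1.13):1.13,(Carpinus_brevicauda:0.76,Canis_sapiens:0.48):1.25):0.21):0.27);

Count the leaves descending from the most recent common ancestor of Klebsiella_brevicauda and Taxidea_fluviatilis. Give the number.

7

The MRCA of Klebsiella_brevicauda and Taxidea_fluviatilis is the node subtending ((Helarctos_niger,((Klebsiella_brevicauda,Larix_minor),Solenopsis_maculatus),Meles_australis),(Taxidea_fluviatilis,Drosophila_tricolor)).
That clade contains 7 terminal taxa: Drosophila_tricolor, Helarctos_niger, Klebsiella_brevicauda, Larix_minor, Meles_australis, Solenopsis_maculatus, Taxidea_fluviatilis.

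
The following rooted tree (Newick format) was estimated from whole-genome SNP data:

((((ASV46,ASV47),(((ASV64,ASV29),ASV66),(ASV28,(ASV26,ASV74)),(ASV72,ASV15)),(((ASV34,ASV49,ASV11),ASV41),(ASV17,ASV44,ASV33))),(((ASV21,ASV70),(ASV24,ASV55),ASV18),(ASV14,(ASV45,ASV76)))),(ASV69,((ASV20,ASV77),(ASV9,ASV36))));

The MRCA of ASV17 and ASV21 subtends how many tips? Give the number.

25

The MRCA of ASV17 and ASV21 is the node subtending (((ASV46,ASV47),(((ASV64,ASV29),ASV66),(ASV28,(ASV26,ASV74)),(ASV72,ASV15)),(((ASV34,ASV49,ASV11),ASV41),(ASV17,ASV44,ASV33))),(((ASV21,ASV70),(ASV24,ASV55),ASV18),(ASV14,(ASV45,ASV76)))).
That clade contains 25 terminal taxa: ASV11, ASV14, ASV15, ASV17, ASV18, ASV21, ASV24, ASV26, ASV28, ASV29, ASV33, ASV34, ASV41, ASV44, ASV45, ASV46, ASV47, ASV49, ASV55, ASV64, ASV66, ASV70, ASV72, ASV74, ASV76.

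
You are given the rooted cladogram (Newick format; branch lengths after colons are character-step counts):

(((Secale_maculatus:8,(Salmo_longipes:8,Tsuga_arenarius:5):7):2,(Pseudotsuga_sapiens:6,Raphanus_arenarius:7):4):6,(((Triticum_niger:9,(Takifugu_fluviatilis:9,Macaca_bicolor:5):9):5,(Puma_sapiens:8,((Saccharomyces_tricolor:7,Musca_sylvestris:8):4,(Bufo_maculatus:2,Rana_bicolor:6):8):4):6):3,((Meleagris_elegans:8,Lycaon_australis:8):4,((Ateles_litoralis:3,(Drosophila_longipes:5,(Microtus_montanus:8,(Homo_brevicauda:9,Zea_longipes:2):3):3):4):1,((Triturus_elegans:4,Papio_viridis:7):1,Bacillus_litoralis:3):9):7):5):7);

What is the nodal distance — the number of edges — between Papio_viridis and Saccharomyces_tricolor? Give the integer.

10

The MRCA of Papio_viridis and Saccharomyces_tricolor is the node subtending (((Triticum_niger,(Takifugu_fluviatilis,Macaca_bicolor)),(Puma_sapiens,((Saccharomyces_tricolor,Musca_sylvestris),(Bufo_maculatus,Rana_bicolor)))),((Meleagris_elegans,Lycaon_australis),((Ateles_litoralis,(Drosophila_longipes,(Microtus_montanus,(Homo_brevicauda,Zea_longipes)))),((Triturus_elegans,Papio_viridis),Bacillus_litoralis)))).
From Papio_viridis up to that node: 5 branches. From Saccharomyces_tricolor up to the same node: 5 branches. Total: 5 + 5 = 10.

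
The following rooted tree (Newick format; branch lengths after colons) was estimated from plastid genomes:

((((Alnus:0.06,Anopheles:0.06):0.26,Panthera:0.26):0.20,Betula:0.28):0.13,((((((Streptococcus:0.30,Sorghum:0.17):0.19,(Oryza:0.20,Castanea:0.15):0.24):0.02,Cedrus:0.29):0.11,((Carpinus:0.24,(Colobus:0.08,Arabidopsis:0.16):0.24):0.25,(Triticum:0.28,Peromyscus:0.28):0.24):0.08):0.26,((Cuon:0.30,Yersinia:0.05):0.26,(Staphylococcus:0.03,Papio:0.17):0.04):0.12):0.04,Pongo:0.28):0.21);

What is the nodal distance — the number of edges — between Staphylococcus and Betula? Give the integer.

7

The MRCA of Staphylococcus and Betula is the root of the tree.
From Staphylococcus up to that node: 5 branches. From Betula up to the same node: 2 branches. Total: 5 + 2 = 7.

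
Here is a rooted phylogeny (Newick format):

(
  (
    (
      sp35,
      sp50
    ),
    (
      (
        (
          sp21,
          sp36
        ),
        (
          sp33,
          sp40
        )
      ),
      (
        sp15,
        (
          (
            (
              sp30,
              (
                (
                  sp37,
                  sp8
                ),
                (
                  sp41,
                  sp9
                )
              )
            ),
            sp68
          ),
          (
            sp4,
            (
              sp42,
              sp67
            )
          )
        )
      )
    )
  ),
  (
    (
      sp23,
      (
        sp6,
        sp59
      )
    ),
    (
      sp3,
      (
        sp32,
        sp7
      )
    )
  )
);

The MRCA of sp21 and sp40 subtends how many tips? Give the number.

The MRCA of sp21 and sp40 is the node subtending ((sp21,sp36),(sp33,sp40)).
That clade contains 4 terminal taxa: sp21, sp33, sp36, sp40.

4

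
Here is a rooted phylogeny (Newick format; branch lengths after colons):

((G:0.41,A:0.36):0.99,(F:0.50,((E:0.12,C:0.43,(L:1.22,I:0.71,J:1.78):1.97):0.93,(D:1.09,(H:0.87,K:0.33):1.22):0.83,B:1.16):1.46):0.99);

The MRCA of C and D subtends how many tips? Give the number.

9

The MRCA of C and D is the node subtending ((E,C,(L,I,J)),(D,(H,K)),B).
That clade contains 9 terminal taxa: B, C, D, E, H, I, J, K, L.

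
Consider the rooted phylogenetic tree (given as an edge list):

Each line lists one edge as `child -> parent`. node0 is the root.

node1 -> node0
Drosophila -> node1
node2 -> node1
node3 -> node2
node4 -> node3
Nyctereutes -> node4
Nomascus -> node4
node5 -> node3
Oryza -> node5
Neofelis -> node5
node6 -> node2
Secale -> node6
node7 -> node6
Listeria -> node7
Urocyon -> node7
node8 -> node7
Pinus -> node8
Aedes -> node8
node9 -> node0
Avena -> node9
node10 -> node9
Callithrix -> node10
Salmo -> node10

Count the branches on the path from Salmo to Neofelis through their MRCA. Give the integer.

8

The MRCA of Salmo and Neofelis is the root of the tree.
From Salmo up to that node: 3 branches. From Neofelis up to the same node: 5 branches. Total: 3 + 5 = 8.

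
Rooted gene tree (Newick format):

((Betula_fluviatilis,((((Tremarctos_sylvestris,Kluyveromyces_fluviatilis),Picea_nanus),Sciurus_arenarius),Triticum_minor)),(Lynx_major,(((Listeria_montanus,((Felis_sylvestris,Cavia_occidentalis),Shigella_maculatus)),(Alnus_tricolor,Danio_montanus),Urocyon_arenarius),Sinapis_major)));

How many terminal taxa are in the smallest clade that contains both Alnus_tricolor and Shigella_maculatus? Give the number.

7

The MRCA of Alnus_tricolor and Shigella_maculatus is the node subtending ((Listeria_montanus,((Felis_sylvestris,Cavia_occidentalis),Shigella_maculatus)),(Alnus_tricolor,Danio_montanus),Urocyon_arenarius).
That clade contains 7 terminal taxa: Alnus_tricolor, Cavia_occidentalis, Danio_montanus, Felis_sylvestris, Listeria_montanus, Shigella_maculatus, Urocyon_arenarius.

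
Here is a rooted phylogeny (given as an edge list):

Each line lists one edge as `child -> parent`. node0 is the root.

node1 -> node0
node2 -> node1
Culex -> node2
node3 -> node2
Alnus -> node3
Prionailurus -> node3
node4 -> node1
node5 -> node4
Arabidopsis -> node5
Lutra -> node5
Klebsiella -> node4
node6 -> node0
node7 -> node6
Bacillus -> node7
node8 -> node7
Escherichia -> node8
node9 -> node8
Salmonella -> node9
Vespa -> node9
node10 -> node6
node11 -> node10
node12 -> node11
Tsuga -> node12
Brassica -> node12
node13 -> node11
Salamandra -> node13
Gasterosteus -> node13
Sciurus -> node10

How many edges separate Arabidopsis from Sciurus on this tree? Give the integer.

7

The MRCA of Arabidopsis and Sciurus is the root of the tree.
From Arabidopsis up to that node: 4 branches. From Sciurus up to the same node: 3 branches. Total: 4 + 3 = 7.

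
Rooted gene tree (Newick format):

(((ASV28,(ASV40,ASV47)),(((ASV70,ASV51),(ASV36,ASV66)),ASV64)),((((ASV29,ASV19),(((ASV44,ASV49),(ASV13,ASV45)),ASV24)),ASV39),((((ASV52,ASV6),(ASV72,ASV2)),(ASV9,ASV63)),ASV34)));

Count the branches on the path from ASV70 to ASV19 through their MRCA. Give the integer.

10

The MRCA of ASV70 and ASV19 is the root of the tree.
From ASV70 up to that node: 5 branches. From ASV19 up to the same node: 5 branches. Total: 5 + 5 = 10.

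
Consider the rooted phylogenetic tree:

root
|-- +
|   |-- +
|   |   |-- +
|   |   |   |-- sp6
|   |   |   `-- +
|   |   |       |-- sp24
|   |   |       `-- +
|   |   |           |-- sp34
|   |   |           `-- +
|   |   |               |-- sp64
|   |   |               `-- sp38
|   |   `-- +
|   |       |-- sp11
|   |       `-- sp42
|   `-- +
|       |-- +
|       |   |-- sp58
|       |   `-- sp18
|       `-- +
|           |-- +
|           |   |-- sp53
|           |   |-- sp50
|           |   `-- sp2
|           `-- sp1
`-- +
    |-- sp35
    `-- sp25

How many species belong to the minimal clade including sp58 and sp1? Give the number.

6

The MRCA of sp58 and sp1 is the node subtending ((sp58,sp18),((sp53,sp50,sp2),sp1)).
That clade contains 6 terminal taxa: sp1, sp18, sp2, sp50, sp53, sp58.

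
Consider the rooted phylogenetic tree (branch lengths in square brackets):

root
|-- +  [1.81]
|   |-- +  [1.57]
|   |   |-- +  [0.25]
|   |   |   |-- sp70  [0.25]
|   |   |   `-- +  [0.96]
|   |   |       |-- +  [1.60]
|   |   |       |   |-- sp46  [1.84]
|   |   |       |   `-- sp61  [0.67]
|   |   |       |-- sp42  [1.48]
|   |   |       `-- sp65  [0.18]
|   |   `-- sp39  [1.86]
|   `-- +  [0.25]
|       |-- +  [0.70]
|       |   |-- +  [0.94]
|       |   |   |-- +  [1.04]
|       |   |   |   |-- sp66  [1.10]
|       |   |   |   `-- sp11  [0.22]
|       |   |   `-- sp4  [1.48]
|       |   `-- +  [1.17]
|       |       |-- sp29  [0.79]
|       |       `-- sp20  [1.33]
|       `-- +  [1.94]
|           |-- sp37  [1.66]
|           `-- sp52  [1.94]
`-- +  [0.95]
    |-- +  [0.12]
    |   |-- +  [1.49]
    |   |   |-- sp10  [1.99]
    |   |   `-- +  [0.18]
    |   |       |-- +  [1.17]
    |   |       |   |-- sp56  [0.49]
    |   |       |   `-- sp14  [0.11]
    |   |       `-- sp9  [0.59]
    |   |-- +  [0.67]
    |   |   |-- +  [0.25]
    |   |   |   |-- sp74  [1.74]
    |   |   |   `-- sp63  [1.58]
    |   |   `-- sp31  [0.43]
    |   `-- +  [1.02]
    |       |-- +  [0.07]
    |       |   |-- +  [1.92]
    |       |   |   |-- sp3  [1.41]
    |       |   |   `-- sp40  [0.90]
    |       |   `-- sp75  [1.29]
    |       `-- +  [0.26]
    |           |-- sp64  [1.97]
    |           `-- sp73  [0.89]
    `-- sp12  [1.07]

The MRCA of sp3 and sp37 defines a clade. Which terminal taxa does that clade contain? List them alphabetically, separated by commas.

Tracing sp3: it sits inside (sp3,sp40).
Tracing sp37: it sits inside (sp37,sp52).
The smallest clade enclosing both is the whole tree (their MRCA is the root), so the answer is all 26 tips in alphabetical order.

sp10, sp11, sp12, sp14, sp20, sp29, sp3, sp31, sp37, sp39, sp4, sp40, sp42, sp46, sp52, sp56, sp61, sp63, sp64, sp65, sp66, sp70, sp73, sp74, sp75, sp9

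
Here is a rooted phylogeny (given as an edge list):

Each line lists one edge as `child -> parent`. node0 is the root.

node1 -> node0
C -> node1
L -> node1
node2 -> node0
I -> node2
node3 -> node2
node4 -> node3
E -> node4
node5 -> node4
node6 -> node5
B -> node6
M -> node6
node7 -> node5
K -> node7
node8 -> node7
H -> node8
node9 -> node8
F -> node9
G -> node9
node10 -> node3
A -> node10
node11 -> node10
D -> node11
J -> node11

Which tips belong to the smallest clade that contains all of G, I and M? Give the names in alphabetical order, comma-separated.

A, B, D, E, F, G, H, I, J, K, M

Tracing G: it sits inside (F,G).
Tracing I: it sits inside (I,((E,((B,M),(K,(H,(F,G))))),(A,(D,J)))).
Tracing M: it sits inside (B,M).
The smallest clade enclosing all 3 is (I,((E,((B,M),(K,(H,(F,G))))),(A,(D,J)))); the answer is its 11 terminal taxa in alphabetical order.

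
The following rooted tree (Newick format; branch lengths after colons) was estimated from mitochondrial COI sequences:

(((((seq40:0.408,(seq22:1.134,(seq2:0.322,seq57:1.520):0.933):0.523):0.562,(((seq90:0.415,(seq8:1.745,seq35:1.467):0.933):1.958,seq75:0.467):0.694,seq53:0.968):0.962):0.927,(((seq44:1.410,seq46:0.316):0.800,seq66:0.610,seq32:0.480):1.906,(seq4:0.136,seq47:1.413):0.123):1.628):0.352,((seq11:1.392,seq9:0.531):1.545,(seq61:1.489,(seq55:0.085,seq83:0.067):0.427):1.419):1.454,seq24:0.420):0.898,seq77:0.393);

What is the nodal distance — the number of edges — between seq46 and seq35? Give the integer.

10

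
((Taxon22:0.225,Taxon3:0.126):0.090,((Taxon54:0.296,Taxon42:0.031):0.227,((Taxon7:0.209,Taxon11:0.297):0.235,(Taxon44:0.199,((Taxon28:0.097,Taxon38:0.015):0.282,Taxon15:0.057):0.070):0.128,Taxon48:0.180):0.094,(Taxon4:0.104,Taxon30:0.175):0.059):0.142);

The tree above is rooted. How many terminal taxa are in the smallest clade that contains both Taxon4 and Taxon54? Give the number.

The MRCA of Taxon4 and Taxon54 is the node subtending ((Taxon54,Taxon42),((Taxon7,Taxon11),(Taxon44,((Taxon28,Taxon38),Taxon15)),Taxon48),(Taxon4,Taxon30)).
That clade contains 11 terminal taxa: Taxon11, Taxon15, Taxon28, Taxon30, Taxon38, Taxon4, Taxon42, Taxon44, Taxon48, Taxon54, Taxon7.

11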